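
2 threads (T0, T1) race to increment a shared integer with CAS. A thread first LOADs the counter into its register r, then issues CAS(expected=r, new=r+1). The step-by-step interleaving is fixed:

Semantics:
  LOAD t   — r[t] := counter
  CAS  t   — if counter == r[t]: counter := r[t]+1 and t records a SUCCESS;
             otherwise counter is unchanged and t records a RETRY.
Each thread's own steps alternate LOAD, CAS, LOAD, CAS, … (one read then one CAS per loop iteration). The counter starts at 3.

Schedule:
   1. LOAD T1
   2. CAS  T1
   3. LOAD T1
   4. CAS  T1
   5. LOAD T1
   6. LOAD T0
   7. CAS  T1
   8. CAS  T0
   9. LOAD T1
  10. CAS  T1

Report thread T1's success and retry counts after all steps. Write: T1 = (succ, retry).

T1 = (4, 0)

[1] T1.load  rd  (counter 3, T1.r 3)
[2] T1.cas  hit  (counter 4, T1.r 3)
[3] T1.load  rd  (counter 4, T1.r 4)
[4] T1.cas  hit  (counter 5, T1.r 4)
[5] T1.load  rd  (counter 5, T1.r 5)
[6] T0.load  rd  (counter 5, T0.r 5)
[7] T1.cas  hit  (counter 6, T1.r 5)
[8] T0.cas  miss  (counter 6, T0.r 5)
[9] T1.load  rd  (counter 6, T1.r 6)
[10] T1.cas  hit  (counter 7, T1.r 6)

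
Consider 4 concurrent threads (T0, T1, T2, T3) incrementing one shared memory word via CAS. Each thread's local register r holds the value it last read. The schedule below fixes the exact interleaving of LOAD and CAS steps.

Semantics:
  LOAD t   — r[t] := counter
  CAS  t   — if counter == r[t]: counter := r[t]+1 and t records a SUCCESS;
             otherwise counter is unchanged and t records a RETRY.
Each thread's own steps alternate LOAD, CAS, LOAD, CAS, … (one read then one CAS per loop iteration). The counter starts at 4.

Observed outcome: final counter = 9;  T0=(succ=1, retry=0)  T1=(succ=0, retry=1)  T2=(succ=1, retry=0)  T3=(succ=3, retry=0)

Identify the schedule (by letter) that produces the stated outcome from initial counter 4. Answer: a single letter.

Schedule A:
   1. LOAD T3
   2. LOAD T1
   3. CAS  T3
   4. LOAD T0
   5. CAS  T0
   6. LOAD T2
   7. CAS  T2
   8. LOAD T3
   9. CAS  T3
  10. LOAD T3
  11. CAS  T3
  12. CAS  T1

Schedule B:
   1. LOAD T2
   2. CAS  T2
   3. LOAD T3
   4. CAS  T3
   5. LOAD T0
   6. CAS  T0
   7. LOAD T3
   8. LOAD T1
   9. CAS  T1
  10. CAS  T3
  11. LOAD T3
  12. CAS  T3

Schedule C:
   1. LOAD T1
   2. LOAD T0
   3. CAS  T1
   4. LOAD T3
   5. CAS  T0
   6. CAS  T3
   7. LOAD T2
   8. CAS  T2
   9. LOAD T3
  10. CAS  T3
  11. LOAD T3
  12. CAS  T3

Run A:
1. LOAD T3 → mem=4 r[T3]=4 [LOAD]
2. LOAD T1 → mem=4 r[T1]=4 [LOAD]
3. CAS T3 → mem=5 r[T3]=4 [OK]
4. LOAD T0 → mem=5 r[T0]=5 [LOAD]
5. CAS T0 → mem=6 r[T0]=5 [OK]
6. LOAD T2 → mem=6 r[T2]=6 [LOAD]
7. CAS T2 → mem=7 r[T2]=6 [OK]
8. LOAD T3 → mem=7 r[T3]=7 [LOAD]
9. CAS T3 → mem=8 r[T3]=7 [OK]
10. LOAD T3 → mem=8 r[T3]=8 [LOAD]
11. CAS T3 → mem=9 r[T3]=8 [OK]
12. CAS T1 → mem=9 r[T1]=4 [RETRY]

A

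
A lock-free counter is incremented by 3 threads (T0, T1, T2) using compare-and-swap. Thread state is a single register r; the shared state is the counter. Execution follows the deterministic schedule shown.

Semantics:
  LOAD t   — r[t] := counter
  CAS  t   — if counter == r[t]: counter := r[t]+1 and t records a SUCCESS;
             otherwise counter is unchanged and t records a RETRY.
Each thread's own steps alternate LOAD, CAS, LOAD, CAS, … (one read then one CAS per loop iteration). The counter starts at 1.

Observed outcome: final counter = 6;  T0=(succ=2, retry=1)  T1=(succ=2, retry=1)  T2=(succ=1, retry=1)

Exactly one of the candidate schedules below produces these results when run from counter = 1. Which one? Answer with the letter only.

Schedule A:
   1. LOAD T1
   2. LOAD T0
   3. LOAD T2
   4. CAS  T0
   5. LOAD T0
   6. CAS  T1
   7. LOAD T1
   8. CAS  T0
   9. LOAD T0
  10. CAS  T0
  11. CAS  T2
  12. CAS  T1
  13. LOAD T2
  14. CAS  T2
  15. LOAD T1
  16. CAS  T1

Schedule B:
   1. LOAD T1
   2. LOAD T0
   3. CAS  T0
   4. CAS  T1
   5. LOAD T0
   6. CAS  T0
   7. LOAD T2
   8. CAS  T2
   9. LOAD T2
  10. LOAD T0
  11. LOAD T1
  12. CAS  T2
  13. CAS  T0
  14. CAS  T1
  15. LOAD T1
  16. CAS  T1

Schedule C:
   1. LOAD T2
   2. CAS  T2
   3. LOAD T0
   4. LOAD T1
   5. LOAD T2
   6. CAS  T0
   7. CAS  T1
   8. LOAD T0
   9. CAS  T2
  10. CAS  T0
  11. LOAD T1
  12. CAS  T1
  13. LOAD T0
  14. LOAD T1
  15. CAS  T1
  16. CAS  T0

Run C:
[1] T2.load  rd  (counter 1, T2.r 1)
[2] T2.cas  hit  (counter 2, T2.r 1)
[3] T0.load  rd  (counter 2, T0.r 2)
[4] T1.load  rd  (counter 2, T1.r 2)
[5] T2.load  rd  (counter 2, T2.r 2)
[6] T0.cas  hit  (counter 3, T0.r 2)
[7] T1.cas  miss  (counter 3, T1.r 2)
[8] T0.load  rd  (counter 3, T0.r 3)
[9] T2.cas  miss  (counter 3, T2.r 2)
[10] T0.cas  hit  (counter 4, T0.r 3)
[11] T1.load  rd  (counter 4, T1.r 4)
[12] T1.cas  hit  (counter 5, T1.r 4)
[13] T0.load  rd  (counter 5, T0.r 5)
[14] T1.load  rd  (counter 5, T1.r 5)
[15] T1.cas  hit  (counter 6, T1.r 5)
[16] T0.cas  miss  (counter 6, T0.r 5)

C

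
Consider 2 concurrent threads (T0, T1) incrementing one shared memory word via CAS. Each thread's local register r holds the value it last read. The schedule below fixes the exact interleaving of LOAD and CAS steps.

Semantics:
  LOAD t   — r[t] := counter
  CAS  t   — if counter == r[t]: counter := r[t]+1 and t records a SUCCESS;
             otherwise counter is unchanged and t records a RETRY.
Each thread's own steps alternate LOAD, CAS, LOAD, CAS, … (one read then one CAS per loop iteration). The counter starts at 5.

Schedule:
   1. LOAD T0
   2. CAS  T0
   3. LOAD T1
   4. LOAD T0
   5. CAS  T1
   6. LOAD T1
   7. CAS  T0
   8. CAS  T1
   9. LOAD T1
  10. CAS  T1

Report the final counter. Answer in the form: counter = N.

T0 LOAD — after: cnt=5, r=5 — load
T0 CAS — after: cnt=6, r=5 — ok
T1 LOAD — after: cnt=6, r=6 — load
T0 LOAD — after: cnt=6, r=6 — load
T1 CAS — after: cnt=7, r=6 — ok
T1 LOAD — after: cnt=7, r=7 — load
T0 CAS — after: cnt=7, r=6 — retry
T1 CAS — after: cnt=8, r=7 — ok
T1 LOAD — after: cnt=8, r=8 — load
T1 CAS — after: cnt=9, r=8 — ok

counter = 9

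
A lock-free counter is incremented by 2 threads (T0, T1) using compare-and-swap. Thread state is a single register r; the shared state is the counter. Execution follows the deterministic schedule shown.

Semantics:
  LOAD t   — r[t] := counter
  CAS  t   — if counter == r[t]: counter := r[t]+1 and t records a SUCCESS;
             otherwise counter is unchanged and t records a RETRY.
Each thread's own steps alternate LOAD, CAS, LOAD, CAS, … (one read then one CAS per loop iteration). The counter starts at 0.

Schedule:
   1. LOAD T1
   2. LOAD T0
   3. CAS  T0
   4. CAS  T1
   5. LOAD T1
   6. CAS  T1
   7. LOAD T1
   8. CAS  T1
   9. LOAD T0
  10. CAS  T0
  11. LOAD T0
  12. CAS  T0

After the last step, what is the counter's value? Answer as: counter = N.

counter = 5

[1] T1.load  rd  (counter 0, T1.r 0)
[2] T0.load  rd  (counter 0, T0.r 0)
[3] T0.cas  hit  (counter 1, T0.r 0)
[4] T1.cas  miss  (counter 1, T1.r 0)
[5] T1.load  rd  (counter 1, T1.r 1)
[6] T1.cas  hit  (counter 2, T1.r 1)
[7] T1.load  rd  (counter 2, T1.r 2)
[8] T1.cas  hit  (counter 3, T1.r 2)
[9] T0.load  rd  (counter 3, T0.r 3)
[10] T0.cas  hit  (counter 4, T0.r 3)
[11] T0.load  rd  (counter 4, T0.r 4)
[12] T0.cas  hit  (counter 5, T0.r 4)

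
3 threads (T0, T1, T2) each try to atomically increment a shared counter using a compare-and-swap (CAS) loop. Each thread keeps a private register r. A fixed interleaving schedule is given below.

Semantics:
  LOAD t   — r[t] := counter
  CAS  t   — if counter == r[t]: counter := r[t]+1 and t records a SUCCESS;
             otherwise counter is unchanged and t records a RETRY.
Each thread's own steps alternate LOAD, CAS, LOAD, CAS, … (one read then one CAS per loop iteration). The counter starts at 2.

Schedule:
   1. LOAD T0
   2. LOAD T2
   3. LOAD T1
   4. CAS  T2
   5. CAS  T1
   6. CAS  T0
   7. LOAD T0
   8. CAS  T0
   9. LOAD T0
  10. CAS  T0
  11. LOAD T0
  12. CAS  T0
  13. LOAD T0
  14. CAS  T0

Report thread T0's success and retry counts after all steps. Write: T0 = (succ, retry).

T0 = (4, 1)

T0 LOAD — after: cnt=2, r=2 — load
T2 LOAD — after: cnt=2, r=2 — load
T1 LOAD — after: cnt=2, r=2 — load
T2 CAS — after: cnt=3, r=2 — ok
T1 CAS — after: cnt=3, r=2 — retry
T0 CAS — after: cnt=3, r=2 — retry
T0 LOAD — after: cnt=3, r=3 — load
T0 CAS — after: cnt=4, r=3 — ok
T0 LOAD — after: cnt=4, r=4 — load
T0 CAS — after: cnt=5, r=4 — ok
T0 LOAD — after: cnt=5, r=5 — load
T0 CAS — after: cnt=6, r=5 — ok
T0 LOAD — after: cnt=6, r=6 — load
T0 CAS — after: cnt=7, r=6 — ok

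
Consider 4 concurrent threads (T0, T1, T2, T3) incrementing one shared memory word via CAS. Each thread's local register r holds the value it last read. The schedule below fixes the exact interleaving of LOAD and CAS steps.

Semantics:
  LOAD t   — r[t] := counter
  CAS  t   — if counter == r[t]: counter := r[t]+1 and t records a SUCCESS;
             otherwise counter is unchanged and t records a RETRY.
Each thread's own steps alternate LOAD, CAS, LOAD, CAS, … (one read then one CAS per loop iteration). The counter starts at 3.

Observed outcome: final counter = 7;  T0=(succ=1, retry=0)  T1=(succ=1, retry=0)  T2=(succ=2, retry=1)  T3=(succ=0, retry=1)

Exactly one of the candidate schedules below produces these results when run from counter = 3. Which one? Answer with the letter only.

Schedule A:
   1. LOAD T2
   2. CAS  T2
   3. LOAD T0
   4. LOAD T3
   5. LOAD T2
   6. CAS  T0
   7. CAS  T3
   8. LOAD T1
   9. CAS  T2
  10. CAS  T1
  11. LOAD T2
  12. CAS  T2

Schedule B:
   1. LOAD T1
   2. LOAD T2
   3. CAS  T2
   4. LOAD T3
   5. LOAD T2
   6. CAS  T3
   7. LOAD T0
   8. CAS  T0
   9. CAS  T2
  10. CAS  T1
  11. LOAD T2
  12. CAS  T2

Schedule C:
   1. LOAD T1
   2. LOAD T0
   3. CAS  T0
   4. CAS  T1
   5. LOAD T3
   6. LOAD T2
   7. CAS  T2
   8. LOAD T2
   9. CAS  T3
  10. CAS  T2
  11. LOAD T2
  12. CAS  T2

Simulating candidate A:
1. LOAD T2 → mem=3 r[T2]=3 [LOAD]
2. CAS T2 → mem=4 r[T2]=3 [OK]
3. LOAD T0 → mem=4 r[T0]=4 [LOAD]
4. LOAD T3 → mem=4 r[T3]=4 [LOAD]
5. LOAD T2 → mem=4 r[T2]=4 [LOAD]
6. CAS T0 → mem=5 r[T0]=4 [OK]
7. CAS T3 → mem=5 r[T3]=4 [RETRY]
8. LOAD T1 → mem=5 r[T1]=5 [LOAD]
9. CAS T2 → mem=5 r[T2]=4 [RETRY]
10. CAS T1 → mem=6 r[T1]=5 [OK]
11. LOAD T2 → mem=6 r[T2]=6 [LOAD]
12. CAS T2 → mem=7 r[T2]=6 [OK]

A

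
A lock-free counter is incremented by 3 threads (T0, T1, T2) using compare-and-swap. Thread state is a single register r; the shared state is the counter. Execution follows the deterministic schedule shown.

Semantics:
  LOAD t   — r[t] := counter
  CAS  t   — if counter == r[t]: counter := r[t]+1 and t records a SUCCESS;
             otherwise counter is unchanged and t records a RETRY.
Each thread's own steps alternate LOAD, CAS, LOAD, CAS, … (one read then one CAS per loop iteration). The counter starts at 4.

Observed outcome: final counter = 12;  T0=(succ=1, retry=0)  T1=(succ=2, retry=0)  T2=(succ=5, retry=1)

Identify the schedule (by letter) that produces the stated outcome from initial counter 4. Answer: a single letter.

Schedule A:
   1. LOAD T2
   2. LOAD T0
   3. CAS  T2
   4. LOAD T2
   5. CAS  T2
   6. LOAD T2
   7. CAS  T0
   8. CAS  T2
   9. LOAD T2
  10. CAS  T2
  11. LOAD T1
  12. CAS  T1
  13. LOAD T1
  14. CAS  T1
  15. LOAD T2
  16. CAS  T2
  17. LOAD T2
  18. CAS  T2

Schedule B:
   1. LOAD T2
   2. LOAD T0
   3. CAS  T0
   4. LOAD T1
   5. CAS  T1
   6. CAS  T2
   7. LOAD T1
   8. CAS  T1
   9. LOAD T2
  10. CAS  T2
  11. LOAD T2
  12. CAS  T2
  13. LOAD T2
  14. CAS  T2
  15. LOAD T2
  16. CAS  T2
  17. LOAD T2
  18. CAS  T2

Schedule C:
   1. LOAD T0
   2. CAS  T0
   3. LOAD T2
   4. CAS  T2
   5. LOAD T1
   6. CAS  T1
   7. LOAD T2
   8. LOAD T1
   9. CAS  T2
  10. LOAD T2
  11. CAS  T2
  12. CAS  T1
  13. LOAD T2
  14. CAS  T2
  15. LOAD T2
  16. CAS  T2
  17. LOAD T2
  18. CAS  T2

Simulating candidate B:
#1 T2 reads 4
#2 T0 reads 4
#3 T0 CAS(4→5) writes; counter now 5
#4 T1 reads 5
#5 T1 CAS(5→6) writes; counter now 6
#6 T2 CAS(4→5) fails; counter now 6
#7 T1 reads 6
#8 T1 CAS(6→7) writes; counter now 7
#9 T2 reads 7
#10 T2 CAS(7→8) writes; counter now 8
#11 T2 reads 8
#12 T2 CAS(8→9) writes; counter now 9
#13 T2 reads 9
#14 T2 CAS(9→10) writes; counter now 10
#15 T2 reads 10
#16 T2 CAS(10→11) writes; counter now 11
#17 T2 reads 11
#18 T2 CAS(11→12) writes; counter now 12

B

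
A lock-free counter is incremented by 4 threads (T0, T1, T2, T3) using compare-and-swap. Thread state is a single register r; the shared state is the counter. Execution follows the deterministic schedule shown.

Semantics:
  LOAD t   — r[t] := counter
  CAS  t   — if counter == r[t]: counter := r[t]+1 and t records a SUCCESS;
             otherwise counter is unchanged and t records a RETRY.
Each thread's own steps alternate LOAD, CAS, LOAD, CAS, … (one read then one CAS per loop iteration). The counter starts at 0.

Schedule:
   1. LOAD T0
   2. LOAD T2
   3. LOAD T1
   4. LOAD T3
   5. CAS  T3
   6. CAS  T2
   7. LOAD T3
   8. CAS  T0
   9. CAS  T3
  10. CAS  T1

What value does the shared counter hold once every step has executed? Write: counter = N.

counter = 2

   1) LOAD T0:  M=0  r_T0=0
   2) LOAD T2:  M=0  r_T2=0
   3) LOAD T1:  M=0  r_T1=0
   4) LOAD T3:  M=0  r_T3=0
   5) CAS  T3:  M=1  r_T3=0 ✓
   6) CAS  T2:  M=1  r_T2=0 ✗
   7) LOAD T3:  M=1  r_T3=1
   8) CAS  T0:  M=1  r_T0=0 ✗
   9) CAS  T3:  M=2  r_T3=1 ✓
  10) CAS  T1:  M=2  r_T1=0 ✗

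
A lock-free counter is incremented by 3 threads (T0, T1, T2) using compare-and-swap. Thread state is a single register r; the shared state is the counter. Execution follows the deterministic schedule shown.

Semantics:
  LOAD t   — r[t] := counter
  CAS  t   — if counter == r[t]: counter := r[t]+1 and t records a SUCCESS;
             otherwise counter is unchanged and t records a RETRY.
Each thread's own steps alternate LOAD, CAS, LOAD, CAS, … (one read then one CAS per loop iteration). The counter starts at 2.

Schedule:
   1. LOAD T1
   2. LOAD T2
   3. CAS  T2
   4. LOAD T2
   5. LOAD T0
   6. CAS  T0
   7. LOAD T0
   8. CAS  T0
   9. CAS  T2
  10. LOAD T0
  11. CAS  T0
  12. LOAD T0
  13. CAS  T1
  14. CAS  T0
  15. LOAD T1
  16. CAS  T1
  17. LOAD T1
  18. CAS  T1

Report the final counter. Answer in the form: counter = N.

step 1: T1 LOAD ⇒ load; ctr=2 reg=2
step 2: T2 LOAD ⇒ load; ctr=2 reg=2
step 3: T2 CAS ⇒ ok; ctr=3 reg=2
step 4: T2 LOAD ⇒ load; ctr=3 reg=3
step 5: T0 LOAD ⇒ load; ctr=3 reg=3
step 6: T0 CAS ⇒ ok; ctr=4 reg=3
step 7: T0 LOAD ⇒ load; ctr=4 reg=4
step 8: T0 CAS ⇒ ok; ctr=5 reg=4
step 9: T2 CAS ⇒ retry; ctr=5 reg=3
step 10: T0 LOAD ⇒ load; ctr=5 reg=5
step 11: T0 CAS ⇒ ok; ctr=6 reg=5
step 12: T0 LOAD ⇒ load; ctr=6 reg=6
step 13: T1 CAS ⇒ retry; ctr=6 reg=2
step 14: T0 CAS ⇒ ok; ctr=7 reg=6
step 15: T1 LOAD ⇒ load; ctr=7 reg=7
step 16: T1 CAS ⇒ ok; ctr=8 reg=7
step 17: T1 LOAD ⇒ load; ctr=8 reg=8
step 18: T1 CAS ⇒ ok; ctr=9 reg=8

counter = 9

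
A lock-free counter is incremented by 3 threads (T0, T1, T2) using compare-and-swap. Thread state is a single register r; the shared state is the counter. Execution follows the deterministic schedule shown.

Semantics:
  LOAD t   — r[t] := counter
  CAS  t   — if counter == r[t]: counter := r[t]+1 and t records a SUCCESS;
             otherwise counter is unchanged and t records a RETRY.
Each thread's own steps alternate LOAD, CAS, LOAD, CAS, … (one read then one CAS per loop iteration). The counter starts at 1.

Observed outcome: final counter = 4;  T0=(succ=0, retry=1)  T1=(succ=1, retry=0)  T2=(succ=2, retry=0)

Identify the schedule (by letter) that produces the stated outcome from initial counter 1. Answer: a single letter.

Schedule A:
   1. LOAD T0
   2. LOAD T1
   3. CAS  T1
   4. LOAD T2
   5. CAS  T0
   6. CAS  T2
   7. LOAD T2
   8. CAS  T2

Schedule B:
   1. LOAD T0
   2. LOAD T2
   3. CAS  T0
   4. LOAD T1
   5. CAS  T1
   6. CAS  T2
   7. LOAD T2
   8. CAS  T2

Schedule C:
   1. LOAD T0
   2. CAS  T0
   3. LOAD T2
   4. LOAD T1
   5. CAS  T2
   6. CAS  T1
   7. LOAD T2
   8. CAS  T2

Tracing schedule A:
1. LOAD T0 → mem=1 r[T0]=1 [LOAD]
2. LOAD T1 → mem=1 r[T1]=1 [LOAD]
3. CAS T1 → mem=2 r[T1]=1 [OK]
4. LOAD T2 → mem=2 r[T2]=2 [LOAD]
5. CAS T0 → mem=2 r[T0]=1 [RETRY]
6. CAS T2 → mem=3 r[T2]=2 [OK]
7. LOAD T2 → mem=3 r[T2]=3 [LOAD]
8. CAS T2 → mem=4 r[T2]=3 [OK]

A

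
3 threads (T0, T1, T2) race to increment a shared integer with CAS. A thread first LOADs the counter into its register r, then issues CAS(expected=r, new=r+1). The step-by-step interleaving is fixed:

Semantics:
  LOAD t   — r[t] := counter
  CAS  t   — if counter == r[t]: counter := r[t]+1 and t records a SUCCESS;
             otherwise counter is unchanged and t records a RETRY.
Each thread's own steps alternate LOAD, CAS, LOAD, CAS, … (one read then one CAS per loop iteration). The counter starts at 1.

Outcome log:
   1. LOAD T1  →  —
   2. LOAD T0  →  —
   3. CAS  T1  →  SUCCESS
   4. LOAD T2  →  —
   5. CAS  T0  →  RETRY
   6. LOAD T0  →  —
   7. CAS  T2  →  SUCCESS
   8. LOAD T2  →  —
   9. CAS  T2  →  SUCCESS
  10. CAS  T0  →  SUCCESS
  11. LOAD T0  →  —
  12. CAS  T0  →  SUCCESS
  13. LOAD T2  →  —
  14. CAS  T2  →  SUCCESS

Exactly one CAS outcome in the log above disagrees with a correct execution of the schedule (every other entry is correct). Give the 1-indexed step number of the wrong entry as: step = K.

Re-executing:
   1) LOAD T1:  M=1  r_T1=1
   2) LOAD T0:  M=1  r_T0=1
   3) CAS  T1:  M=2  r_T1=1 ✓
   4) LOAD T2:  M=2  r_T2=2
   5) CAS  T0:  M=2  r_T0=1 ✗
   6) LOAD T0:  M=2  r_T0=2
   7) CAS  T2:  M=3  r_T2=2 ✓
   8) LOAD T2:  M=3  r_T2=3
   9) CAS  T2:  M=4  r_T2=3 ✓
  10) CAS  T0:  M=4  r_T0=2 ✗
  11) LOAD T0:  M=4  r_T0=4
  12) CAS  T0:  M=5  r_T0=4 ✓
  13) LOAD T2:  M=5  r_T2=5
  14) CAS  T2:  M=6  r_T2=5 ✓
Log disagrees first at step 10.

step = 10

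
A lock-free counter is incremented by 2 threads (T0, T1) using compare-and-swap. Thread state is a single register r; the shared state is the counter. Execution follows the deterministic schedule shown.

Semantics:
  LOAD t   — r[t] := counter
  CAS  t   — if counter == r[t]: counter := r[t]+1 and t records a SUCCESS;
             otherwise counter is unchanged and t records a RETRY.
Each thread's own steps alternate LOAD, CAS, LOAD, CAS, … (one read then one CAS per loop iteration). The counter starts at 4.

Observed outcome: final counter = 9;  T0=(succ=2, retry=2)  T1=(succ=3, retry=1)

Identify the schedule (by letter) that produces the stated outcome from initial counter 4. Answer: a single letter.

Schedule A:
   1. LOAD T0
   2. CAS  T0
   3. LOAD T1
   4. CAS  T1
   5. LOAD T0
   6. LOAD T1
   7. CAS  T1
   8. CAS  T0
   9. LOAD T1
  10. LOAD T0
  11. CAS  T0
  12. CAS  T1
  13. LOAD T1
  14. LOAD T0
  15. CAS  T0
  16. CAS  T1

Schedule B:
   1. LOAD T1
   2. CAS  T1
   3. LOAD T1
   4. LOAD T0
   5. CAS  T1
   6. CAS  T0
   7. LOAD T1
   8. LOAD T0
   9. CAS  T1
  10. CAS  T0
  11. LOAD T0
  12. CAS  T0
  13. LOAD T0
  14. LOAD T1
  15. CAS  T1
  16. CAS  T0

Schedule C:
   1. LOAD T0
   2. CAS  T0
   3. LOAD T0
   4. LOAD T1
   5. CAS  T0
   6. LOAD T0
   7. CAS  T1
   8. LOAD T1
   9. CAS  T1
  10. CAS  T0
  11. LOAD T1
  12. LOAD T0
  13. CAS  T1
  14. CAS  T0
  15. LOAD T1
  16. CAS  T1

C

Run C:
[1] T0.load  rd  (counter 4, T0.r 4)
[2] T0.cas  hit  (counter 5, T0.r 4)
[3] T0.load  rd  (counter 5, T0.r 5)
[4] T1.load  rd  (counter 5, T1.r 5)
[5] T0.cas  hit  (counter 6, T0.r 5)
[6] T0.load  rd  (counter 6, T0.r 6)
[7] T1.cas  miss  (counter 6, T1.r 5)
[8] T1.load  rd  (counter 6, T1.r 6)
[9] T1.cas  hit  (counter 7, T1.r 6)
[10] T0.cas  miss  (counter 7, T0.r 6)
[11] T1.load  rd  (counter 7, T1.r 7)
[12] T0.load  rd  (counter 7, T0.r 7)
[13] T1.cas  hit  (counter 8, T1.r 7)
[14] T0.cas  miss  (counter 8, T0.r 7)
[15] T1.load  rd  (counter 8, T1.r 8)
[16] T1.cas  hit  (counter 9, T1.r 8)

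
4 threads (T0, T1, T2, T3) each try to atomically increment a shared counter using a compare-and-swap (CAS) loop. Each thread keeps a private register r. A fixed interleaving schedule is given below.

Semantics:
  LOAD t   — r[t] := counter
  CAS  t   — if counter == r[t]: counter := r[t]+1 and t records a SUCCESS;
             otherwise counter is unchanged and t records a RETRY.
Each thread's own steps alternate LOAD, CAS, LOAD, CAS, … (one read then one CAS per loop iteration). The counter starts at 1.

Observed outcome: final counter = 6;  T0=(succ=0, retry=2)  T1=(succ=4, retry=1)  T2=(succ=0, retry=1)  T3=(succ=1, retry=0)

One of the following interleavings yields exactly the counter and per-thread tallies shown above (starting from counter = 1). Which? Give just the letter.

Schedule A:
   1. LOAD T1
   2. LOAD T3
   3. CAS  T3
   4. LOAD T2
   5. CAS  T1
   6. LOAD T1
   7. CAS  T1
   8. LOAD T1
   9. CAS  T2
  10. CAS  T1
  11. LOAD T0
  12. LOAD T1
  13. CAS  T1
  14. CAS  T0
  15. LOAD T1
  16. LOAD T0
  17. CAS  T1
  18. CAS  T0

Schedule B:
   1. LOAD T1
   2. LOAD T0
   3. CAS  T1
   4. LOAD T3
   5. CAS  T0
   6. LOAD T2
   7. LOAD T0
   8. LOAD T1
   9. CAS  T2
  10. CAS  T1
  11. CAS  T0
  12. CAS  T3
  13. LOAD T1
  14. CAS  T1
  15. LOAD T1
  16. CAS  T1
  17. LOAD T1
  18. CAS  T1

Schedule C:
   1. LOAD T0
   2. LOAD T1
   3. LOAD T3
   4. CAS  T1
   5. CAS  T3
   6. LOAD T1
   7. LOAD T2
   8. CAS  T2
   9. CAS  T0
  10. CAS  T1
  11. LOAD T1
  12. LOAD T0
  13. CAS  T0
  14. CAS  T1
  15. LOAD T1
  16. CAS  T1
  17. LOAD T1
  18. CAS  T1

A

Tracing schedule A:
#1 T1 reads 1
#2 T3 reads 1
#3 T3 CAS(1→2) writes; counter now 2
#4 T2 reads 2
#5 T1 CAS(1→2) fails; counter now 2
#6 T1 reads 2
#7 T1 CAS(2→3) writes; counter now 3
#8 T1 reads 3
#9 T2 CAS(2→3) fails; counter now 3
#10 T1 CAS(3→4) writes; counter now 4
#11 T0 reads 4
#12 T1 reads 4
#13 T1 CAS(4→5) writes; counter now 5
#14 T0 CAS(4→5) fails; counter now 5
#15 T1 reads 5
#16 T0 reads 5
#17 T1 CAS(5→6) writes; counter now 6
#18 T0 CAS(5→6) fails; counter now 6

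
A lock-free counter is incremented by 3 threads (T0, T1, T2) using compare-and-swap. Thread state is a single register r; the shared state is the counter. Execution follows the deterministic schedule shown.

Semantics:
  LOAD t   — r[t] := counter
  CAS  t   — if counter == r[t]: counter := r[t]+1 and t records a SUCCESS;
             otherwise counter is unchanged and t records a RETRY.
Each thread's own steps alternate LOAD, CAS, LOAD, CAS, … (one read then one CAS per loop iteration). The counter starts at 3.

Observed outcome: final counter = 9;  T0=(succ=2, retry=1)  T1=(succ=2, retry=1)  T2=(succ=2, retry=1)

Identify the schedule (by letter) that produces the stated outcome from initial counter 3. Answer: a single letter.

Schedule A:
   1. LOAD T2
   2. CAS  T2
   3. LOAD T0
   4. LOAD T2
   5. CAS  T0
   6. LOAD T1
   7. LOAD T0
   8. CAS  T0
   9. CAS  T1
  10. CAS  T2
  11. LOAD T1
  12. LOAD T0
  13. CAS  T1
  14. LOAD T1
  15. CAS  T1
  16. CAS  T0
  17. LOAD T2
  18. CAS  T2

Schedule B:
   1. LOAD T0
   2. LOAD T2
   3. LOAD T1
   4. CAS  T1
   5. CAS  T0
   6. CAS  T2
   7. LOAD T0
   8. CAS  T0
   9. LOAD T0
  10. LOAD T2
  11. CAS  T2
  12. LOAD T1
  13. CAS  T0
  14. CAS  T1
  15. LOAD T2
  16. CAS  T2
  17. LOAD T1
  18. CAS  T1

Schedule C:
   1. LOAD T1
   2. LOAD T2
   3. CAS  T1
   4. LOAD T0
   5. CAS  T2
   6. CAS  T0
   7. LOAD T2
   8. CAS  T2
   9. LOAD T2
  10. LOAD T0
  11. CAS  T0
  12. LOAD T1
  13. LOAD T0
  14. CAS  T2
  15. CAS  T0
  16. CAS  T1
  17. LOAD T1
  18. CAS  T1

A

Simulating candidate A:
T2 LOAD — after: cnt=3, r=3 — load
T2 CAS — after: cnt=4, r=3 — ok
T0 LOAD — after: cnt=4, r=4 — load
T2 LOAD — after: cnt=4, r=4 — load
T0 CAS — after: cnt=5, r=4 — ok
T1 LOAD — after: cnt=5, r=5 — load
T0 LOAD — after: cnt=5, r=5 — load
T0 CAS — after: cnt=6, r=5 — ok
T1 CAS — after: cnt=6, r=5 — retry
T2 CAS — after: cnt=6, r=4 — retry
T1 LOAD — after: cnt=6, r=6 — load
T0 LOAD — after: cnt=6, r=6 — load
T1 CAS — after: cnt=7, r=6 — ok
T1 LOAD — after: cnt=7, r=7 — load
T1 CAS — after: cnt=8, r=7 — ok
T0 CAS — after: cnt=8, r=6 — retry
T2 LOAD — after: cnt=8, r=8 — load
T2 CAS — after: cnt=9, r=8 — ok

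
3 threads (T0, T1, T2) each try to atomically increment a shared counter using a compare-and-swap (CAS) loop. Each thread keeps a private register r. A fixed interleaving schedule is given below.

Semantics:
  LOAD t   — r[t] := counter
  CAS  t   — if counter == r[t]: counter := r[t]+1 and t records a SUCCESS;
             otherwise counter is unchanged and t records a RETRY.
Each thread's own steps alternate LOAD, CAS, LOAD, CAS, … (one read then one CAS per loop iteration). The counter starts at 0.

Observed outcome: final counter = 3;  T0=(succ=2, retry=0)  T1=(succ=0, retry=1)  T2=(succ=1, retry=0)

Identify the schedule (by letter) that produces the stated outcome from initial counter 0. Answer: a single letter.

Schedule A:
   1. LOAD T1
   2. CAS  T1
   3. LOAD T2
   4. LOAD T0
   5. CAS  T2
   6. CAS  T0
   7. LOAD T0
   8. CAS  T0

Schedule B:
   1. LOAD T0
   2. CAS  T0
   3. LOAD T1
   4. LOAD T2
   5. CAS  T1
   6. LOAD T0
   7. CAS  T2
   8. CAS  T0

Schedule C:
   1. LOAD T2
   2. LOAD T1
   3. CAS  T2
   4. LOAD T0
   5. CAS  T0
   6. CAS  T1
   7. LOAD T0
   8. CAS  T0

Tracing schedule C:
[1] T2.load  rd  (counter 0, T2.r 0)
[2] T1.load  rd  (counter 0, T1.r 0)
[3] T2.cas  hit  (counter 1, T2.r 0)
[4] T0.load  rd  (counter 1, T0.r 1)
[5] T0.cas  hit  (counter 2, T0.r 1)
[6] T1.cas  miss  (counter 2, T1.r 0)
[7] T0.load  rd  (counter 2, T0.r 2)
[8] T0.cas  hit  (counter 3, T0.r 2)

C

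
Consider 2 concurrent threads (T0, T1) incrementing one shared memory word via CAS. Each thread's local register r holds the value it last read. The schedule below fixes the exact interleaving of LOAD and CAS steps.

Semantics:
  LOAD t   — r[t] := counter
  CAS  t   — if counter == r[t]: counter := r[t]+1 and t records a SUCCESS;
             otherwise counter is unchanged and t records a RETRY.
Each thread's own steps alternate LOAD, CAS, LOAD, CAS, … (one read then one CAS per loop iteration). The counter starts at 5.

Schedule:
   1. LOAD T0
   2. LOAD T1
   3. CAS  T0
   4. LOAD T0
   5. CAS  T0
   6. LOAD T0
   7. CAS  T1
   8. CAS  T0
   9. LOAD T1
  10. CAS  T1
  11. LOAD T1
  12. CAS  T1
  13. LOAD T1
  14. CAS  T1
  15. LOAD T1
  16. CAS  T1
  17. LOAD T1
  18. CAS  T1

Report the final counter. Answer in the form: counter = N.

1. LOAD T0 → mem=5 r[T0]=5 [LOAD]
2. LOAD T1 → mem=5 r[T1]=5 [LOAD]
3. CAS T0 → mem=6 r[T0]=5 [OK]
4. LOAD T0 → mem=6 r[T0]=6 [LOAD]
5. CAS T0 → mem=7 r[T0]=6 [OK]
6. LOAD T0 → mem=7 r[T0]=7 [LOAD]
7. CAS T1 → mem=7 r[T1]=5 [RETRY]
8. CAS T0 → mem=8 r[T0]=7 [OK]
9. LOAD T1 → mem=8 r[T1]=8 [LOAD]
10. CAS T1 → mem=9 r[T1]=8 [OK]
11. LOAD T1 → mem=9 r[T1]=9 [LOAD]
12. CAS T1 → mem=10 r[T1]=9 [OK]
13. LOAD T1 → mem=10 r[T1]=10 [LOAD]
14. CAS T1 → mem=11 r[T1]=10 [OK]
15. LOAD T1 → mem=11 r[T1]=11 [LOAD]
16. CAS T1 → mem=12 r[T1]=11 [OK]
17. LOAD T1 → mem=12 r[T1]=12 [LOAD]
18. CAS T1 → mem=13 r[T1]=12 [OK]

counter = 13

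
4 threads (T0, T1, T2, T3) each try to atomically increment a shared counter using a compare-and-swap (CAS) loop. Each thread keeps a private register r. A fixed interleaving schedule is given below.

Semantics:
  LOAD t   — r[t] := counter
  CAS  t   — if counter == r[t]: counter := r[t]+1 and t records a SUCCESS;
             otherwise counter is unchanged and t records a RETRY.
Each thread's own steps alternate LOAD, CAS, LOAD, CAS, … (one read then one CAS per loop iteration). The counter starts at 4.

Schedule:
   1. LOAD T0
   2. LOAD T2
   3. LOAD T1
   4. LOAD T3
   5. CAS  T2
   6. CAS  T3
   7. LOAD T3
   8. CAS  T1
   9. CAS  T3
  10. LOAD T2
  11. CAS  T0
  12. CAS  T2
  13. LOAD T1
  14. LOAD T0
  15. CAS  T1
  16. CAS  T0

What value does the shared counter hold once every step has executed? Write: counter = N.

step 1: T0 LOAD ⇒ load; ctr=4 reg=4
step 2: T2 LOAD ⇒ load; ctr=4 reg=4
step 3: T1 LOAD ⇒ load; ctr=4 reg=4
step 4: T3 LOAD ⇒ load; ctr=4 reg=4
step 5: T2 CAS ⇒ ok; ctr=5 reg=4
step 6: T3 CAS ⇒ retry; ctr=5 reg=4
step 7: T3 LOAD ⇒ load; ctr=5 reg=5
step 8: T1 CAS ⇒ retry; ctr=5 reg=4
step 9: T3 CAS ⇒ ok; ctr=6 reg=5
step 10: T2 LOAD ⇒ load; ctr=6 reg=6
step 11: T0 CAS ⇒ retry; ctr=6 reg=4
step 12: T2 CAS ⇒ ok; ctr=7 reg=6
step 13: T1 LOAD ⇒ load; ctr=7 reg=7
step 14: T0 LOAD ⇒ load; ctr=7 reg=7
step 15: T1 CAS ⇒ ok; ctr=8 reg=7
step 16: T0 CAS ⇒ retry; ctr=8 reg=7

counter = 8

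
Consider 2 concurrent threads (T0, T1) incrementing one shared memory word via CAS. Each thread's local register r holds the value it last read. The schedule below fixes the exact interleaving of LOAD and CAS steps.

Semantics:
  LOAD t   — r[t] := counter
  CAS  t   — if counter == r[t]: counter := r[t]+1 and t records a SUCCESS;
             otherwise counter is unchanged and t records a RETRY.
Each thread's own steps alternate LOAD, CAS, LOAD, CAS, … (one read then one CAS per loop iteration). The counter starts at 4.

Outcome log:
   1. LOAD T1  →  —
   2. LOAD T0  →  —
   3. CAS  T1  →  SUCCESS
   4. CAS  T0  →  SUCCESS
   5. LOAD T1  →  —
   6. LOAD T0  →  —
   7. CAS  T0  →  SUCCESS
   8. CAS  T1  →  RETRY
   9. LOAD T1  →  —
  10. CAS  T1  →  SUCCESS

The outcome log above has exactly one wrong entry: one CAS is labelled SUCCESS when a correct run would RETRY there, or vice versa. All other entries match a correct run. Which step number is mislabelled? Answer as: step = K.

step = 4

Correct run:
   1) LOAD T1:  M=4  r_T1=4
   2) LOAD T0:  M=4  r_T0=4
   3) CAS  T1:  M=5  r_T1=4 ✓
   4) CAS  T0:  M=5  r_T0=4 ✗
   5) LOAD T1:  M=5  r_T1=5
   6) LOAD T0:  M=5  r_T0=5
   7) CAS  T0:  M=6  r_T0=5 ✓
   8) CAS  T1:  M=6  r_T1=5 ✗
   9) LOAD T1:  M=6  r_T1=6
  10) CAS  T1:  M=7  r_T1=6 ✓
Flip is step 4.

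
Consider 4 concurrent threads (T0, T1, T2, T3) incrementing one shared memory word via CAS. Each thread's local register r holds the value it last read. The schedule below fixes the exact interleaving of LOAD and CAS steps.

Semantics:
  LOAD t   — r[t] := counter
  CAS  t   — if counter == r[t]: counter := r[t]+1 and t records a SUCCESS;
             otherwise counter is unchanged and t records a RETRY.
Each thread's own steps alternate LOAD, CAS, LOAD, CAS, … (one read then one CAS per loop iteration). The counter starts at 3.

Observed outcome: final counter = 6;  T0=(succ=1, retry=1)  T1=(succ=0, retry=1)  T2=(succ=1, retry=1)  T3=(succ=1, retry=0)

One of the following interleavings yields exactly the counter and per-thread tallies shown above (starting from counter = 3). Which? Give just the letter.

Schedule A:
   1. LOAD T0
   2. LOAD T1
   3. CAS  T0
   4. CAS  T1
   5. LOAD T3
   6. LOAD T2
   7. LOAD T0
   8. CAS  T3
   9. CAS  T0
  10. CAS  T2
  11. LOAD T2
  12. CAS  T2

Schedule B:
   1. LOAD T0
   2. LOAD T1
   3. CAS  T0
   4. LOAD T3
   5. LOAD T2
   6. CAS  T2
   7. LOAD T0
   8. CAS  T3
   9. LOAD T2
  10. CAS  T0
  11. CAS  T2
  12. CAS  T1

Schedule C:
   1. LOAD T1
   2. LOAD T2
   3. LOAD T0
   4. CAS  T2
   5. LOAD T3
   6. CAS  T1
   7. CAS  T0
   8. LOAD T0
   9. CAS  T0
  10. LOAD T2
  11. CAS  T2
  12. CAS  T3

A

Tracing schedule A:
T0 LOAD — after: cnt=3, r=3 — load
T1 LOAD — after: cnt=3, r=3 — load
T0 CAS — after: cnt=4, r=3 — ok
T1 CAS — after: cnt=4, r=3 — retry
T3 LOAD — after: cnt=4, r=4 — load
T2 LOAD — after: cnt=4, r=4 — load
T0 LOAD — after: cnt=4, r=4 — load
T3 CAS — after: cnt=5, r=4 — ok
T0 CAS — after: cnt=5, r=4 — retry
T2 CAS — after: cnt=5, r=4 — retry
T2 LOAD — after: cnt=5, r=5 — load
T2 CAS — after: cnt=6, r=5 — ok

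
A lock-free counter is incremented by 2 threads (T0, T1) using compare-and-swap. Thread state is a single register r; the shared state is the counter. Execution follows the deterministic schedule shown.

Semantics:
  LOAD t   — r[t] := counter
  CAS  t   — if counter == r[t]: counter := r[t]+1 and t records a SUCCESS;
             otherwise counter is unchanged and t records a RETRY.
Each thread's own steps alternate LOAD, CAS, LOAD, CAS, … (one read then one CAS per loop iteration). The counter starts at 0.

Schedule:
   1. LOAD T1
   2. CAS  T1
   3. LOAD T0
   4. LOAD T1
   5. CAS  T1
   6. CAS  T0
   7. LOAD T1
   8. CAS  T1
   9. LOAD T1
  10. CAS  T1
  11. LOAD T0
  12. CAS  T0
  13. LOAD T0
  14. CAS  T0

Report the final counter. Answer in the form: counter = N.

counter = 6

[1] T1.load  rd  (counter 0, T1.r 0)
[2] T1.cas  hit  (counter 1, T1.r 0)
[3] T0.load  rd  (counter 1, T0.r 1)
[4] T1.load  rd  (counter 1, T1.r 1)
[5] T1.cas  hit  (counter 2, T1.r 1)
[6] T0.cas  miss  (counter 2, T0.r 1)
[7] T1.load  rd  (counter 2, T1.r 2)
[8] T1.cas  hit  (counter 3, T1.r 2)
[9] T1.load  rd  (counter 3, T1.r 3)
[10] T1.cas  hit  (counter 4, T1.r 3)
[11] T0.load  rd  (counter 4, T0.r 4)
[12] T0.cas  hit  (counter 5, T0.r 4)
[13] T0.load  rd  (counter 5, T0.r 5)
[14] T0.cas  hit  (counter 6, T0.r 5)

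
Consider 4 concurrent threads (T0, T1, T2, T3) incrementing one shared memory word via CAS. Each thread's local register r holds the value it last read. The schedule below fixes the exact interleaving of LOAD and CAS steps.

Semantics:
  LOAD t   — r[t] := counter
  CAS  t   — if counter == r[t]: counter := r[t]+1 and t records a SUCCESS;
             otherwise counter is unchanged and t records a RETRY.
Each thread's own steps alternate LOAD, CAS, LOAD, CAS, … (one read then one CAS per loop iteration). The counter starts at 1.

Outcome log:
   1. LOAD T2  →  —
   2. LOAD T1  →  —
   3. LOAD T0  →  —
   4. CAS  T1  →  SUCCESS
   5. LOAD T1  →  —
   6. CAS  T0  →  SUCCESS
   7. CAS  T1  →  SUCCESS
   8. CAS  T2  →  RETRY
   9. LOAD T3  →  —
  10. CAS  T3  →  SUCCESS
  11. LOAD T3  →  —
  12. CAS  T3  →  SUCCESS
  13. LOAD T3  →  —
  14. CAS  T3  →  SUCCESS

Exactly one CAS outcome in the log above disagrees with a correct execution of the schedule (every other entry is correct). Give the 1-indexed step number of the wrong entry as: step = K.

Reference trace:
   1) LOAD T2:  M=1  r_T2=1
   2) LOAD T1:  M=1  r_T1=1
   3) LOAD T0:  M=1  r_T0=1
   4) CAS  T1:  M=2  r_T1=1 ✓
   5) LOAD T1:  M=2  r_T1=2
   6) CAS  T0:  M=2  r_T0=1 ✗
   7) CAS  T1:  M=3  r_T1=2 ✓
   8) CAS  T2:  M=3  r_T2=1 ✗
   9) LOAD T3:  M=3  r_T3=3
  10) CAS  T3:  M=4  r_T3=3 ✓
  11) LOAD T3:  M=4  r_T3=4
  12) CAS  T3:  M=5  r_T3=4 ✓
  13) LOAD T3:  M=5  r_T3=5
  14) CAS  T3:  M=6  r_T3=5 ✓
Log disagrees first at step 6.

step = 6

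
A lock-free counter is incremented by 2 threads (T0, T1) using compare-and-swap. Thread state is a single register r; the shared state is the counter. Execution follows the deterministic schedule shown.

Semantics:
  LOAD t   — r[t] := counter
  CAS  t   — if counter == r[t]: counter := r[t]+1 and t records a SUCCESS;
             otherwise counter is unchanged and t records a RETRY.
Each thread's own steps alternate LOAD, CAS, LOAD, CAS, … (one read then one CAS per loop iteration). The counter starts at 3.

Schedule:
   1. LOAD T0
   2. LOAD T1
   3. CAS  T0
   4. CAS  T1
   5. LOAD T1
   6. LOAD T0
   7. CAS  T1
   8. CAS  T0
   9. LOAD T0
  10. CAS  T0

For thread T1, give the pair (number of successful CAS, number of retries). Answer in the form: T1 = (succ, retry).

T1 = (1, 1)

T0 LOAD — after: cnt=3, r=3 — load
T1 LOAD — after: cnt=3, r=3 — load
T0 CAS — after: cnt=4, r=3 — ok
T1 CAS — after: cnt=4, r=3 — retry
T1 LOAD — after: cnt=4, r=4 — load
T0 LOAD — after: cnt=4, r=4 — load
T1 CAS — after: cnt=5, r=4 — ok
T0 CAS — after: cnt=5, r=4 — retry
T0 LOAD — after: cnt=5, r=5 — load
T0 CAS — after: cnt=6, r=5 — ok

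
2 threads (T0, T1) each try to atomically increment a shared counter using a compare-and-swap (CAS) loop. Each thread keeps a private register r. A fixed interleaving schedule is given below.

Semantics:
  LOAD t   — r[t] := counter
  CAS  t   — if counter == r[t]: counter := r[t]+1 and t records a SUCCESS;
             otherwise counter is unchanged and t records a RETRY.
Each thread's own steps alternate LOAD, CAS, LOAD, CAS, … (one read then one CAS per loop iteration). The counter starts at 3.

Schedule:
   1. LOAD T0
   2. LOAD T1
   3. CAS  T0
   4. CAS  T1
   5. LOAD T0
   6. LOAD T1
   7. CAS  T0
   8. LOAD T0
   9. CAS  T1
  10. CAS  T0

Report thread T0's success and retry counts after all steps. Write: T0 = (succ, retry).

T0 = (3, 0)

#1 T0 reads 3
#2 T1 reads 3
#3 T0 CAS(3→4) writes; counter now 4
#4 T1 CAS(3→4) fails; counter now 4
#5 T0 reads 4
#6 T1 reads 4
#7 T0 CAS(4→5) writes; counter now 5
#8 T0 reads 5
#9 T1 CAS(4→5) fails; counter now 5
#10 T0 CAS(5→6) writes; counter now 6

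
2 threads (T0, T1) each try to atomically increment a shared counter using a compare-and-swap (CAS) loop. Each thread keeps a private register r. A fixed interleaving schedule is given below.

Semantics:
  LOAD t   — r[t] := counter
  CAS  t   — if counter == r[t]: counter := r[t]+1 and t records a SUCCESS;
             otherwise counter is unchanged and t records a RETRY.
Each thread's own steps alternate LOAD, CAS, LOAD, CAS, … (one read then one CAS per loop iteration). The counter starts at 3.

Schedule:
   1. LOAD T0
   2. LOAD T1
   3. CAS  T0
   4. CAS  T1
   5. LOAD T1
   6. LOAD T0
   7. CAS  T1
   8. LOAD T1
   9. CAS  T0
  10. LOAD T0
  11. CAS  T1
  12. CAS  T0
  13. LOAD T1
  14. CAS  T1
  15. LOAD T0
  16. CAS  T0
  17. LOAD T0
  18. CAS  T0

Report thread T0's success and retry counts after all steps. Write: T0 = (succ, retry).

1. LOAD T0 → mem=3 r[T0]=3 [LOAD]
2. LOAD T1 → mem=3 r[T1]=3 [LOAD]
3. CAS T0 → mem=4 r[T0]=3 [OK]
4. CAS T1 → mem=4 r[T1]=3 [RETRY]
5. LOAD T1 → mem=4 r[T1]=4 [LOAD]
6. LOAD T0 → mem=4 r[T0]=4 [LOAD]
7. CAS T1 → mem=5 r[T1]=4 [OK]
8. LOAD T1 → mem=5 r[T1]=5 [LOAD]
9. CAS T0 → mem=5 r[T0]=4 [RETRY]
10. LOAD T0 → mem=5 r[T0]=5 [LOAD]
11. CAS T1 → mem=6 r[T1]=5 [OK]
12. CAS T0 → mem=6 r[T0]=5 [RETRY]
13. LOAD T1 → mem=6 r[T1]=6 [LOAD]
14. CAS T1 → mem=7 r[T1]=6 [OK]
15. LOAD T0 → mem=7 r[T0]=7 [LOAD]
16. CAS T0 → mem=8 r[T0]=7 [OK]
17. LOAD T0 → mem=8 r[T0]=8 [LOAD]
18. CAS T0 → mem=9 r[T0]=8 [OK]

T0 = (3, 2)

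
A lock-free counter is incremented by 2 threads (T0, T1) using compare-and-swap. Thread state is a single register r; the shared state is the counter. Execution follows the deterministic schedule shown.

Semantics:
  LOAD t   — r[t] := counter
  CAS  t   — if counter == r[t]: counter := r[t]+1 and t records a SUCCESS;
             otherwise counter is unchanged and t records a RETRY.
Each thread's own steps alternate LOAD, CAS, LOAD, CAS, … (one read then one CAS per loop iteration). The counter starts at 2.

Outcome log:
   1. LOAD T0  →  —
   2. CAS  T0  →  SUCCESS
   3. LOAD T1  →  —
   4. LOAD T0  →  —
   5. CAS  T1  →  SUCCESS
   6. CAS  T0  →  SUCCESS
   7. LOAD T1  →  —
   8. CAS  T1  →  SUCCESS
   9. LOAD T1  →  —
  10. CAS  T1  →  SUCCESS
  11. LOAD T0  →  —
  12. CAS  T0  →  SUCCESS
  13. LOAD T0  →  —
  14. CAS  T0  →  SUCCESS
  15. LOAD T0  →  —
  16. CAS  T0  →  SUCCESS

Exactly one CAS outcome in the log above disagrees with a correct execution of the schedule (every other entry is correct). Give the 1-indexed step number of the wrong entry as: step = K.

Correct run:
1. LOAD T0 → mem=2 r[T0]=2 [LOAD]
2. CAS T0 → mem=3 r[T0]=2 [OK]
3. LOAD T1 → mem=3 r[T1]=3 [LOAD]
4. LOAD T0 → mem=3 r[T0]=3 [LOAD]
5. CAS T1 → mem=4 r[T1]=3 [OK]
6. CAS T0 → mem=4 r[T0]=3 [RETRY]
7. LOAD T1 → mem=4 r[T1]=4 [LOAD]
8. CAS T1 → mem=5 r[T1]=4 [OK]
9. LOAD T1 → mem=5 r[T1]=5 [LOAD]
10. CAS T1 → mem=6 r[T1]=5 [OK]
11. LOAD T0 → mem=6 r[T0]=6 [LOAD]
12. CAS T0 → mem=7 r[T0]=6 [OK]
13. LOAD T0 → mem=7 r[T0]=7 [LOAD]
14. CAS T0 → mem=8 r[T0]=7 [OK]
15. LOAD T0 → mem=8 r[T0]=8 [LOAD]
16. CAS T0 → mem=9 r[T0]=8 [OK]
Flip is step 6.

step = 6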